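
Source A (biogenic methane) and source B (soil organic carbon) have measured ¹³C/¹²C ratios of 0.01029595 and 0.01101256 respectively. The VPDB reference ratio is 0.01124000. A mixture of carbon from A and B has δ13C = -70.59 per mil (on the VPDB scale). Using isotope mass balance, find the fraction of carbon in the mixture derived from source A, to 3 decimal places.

0.790

δ_A = (0.01029595/0.01124000 − 1)×1000 = (0.916010 − 1)×1000 = -83.990 per mil
δ_B = (0.01101256/0.01124000 − 1)×1000 = (0.979765 − 1)×1000 = -20.235 per mil
f_A = (δ_mix − δ_B)/(δ_A − δ_B) = (-70.59 − (-20.235))/(-83.990 − (-20.235))
f_A = -50.355 / -63.755 = 0.7898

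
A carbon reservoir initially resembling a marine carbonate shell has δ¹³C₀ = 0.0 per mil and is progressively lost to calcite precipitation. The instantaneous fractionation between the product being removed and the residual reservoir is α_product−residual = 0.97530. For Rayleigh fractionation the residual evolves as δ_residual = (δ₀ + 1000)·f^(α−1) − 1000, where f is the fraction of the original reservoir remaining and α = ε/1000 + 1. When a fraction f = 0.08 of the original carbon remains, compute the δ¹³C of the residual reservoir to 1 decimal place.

Rayleigh residual: δ_res = (δ₀ + 1000)·f^(α−1) − 1000
α − 1 = -0.02470
f^(α−1) = 0.08^(-0.02470) = 1.064373
δ_res = (-0.0 + 1000) × 1.064373 − 1000 = 1064.373 − 1000 = 64.37 per mil

64.4 per mil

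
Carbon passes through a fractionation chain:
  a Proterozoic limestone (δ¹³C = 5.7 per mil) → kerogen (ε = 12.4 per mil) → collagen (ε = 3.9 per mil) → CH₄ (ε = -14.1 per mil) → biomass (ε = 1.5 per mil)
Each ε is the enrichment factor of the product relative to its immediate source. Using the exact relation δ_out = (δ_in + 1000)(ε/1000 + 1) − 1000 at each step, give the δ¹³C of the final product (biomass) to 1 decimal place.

step 1: δ = (5.70 + 1000)·(12.4/1000 + 1) − 1000 = 18.17 per mil
step 2: δ = (18.17 + 1000)·(3.9/1000 + 1) − 1000 = 22.14 per mil
step 3: δ = (22.14 + 1000)·(-14.1/1000 + 1) − 1000 = 7.73 per mil
step 4: δ = (7.73 + 1000)·(1.5/1000 + 1) − 1000 = 9.24 per mil

9.2 per mil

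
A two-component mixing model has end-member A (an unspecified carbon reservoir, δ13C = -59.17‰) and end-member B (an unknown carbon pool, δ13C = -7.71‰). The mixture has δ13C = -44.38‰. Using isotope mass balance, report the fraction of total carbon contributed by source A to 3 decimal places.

δ_mix = f_A·δ_A + (1 − f_A)·δ_B  ⇒  f_A = (δ_mix − δ_B)/(δ_A − δ_B)
f_A = (-44.38 − (-7.71)) / (-59.17 − (-7.71))
f_A = -36.67 / -51.46 = 0.7126

0.713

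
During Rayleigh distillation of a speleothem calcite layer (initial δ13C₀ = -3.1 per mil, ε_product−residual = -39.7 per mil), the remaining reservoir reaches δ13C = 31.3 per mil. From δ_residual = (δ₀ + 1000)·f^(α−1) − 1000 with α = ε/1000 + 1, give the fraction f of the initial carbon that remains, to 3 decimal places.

0.425

α − 1 = ε/1000 = -0.0397
(δ_res + 1000)/(δ₀ + 1000) = (31.3 + 1000)/(-3.1 + 1000) = 1031.3/996.9 = 1.034507
f = 1.034507^(1/-0.0397) = exp(ln(1.034507)/-0.0397) = exp(0.03392/-0.0397)
f = exp(-0.8545) = 0.4255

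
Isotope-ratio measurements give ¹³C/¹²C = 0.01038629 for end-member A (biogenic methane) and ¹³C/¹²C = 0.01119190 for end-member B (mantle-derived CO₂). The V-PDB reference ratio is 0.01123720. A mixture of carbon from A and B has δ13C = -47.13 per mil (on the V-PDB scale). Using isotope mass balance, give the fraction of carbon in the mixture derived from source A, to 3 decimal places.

δ_A = (0.01038629/0.01123720 − 1)×1000 = (0.924277 − 1)×1000 = -75.723 per mil
δ_B = (0.01119190/0.01123720 − 1)×1000 = (0.995969 − 1)×1000 = -4.031 per mil
f_A = (δ_mix − δ_B)/(δ_A − δ_B) = (-47.13 − (-4.031))/(-75.723 − (-4.031))
f_A = -43.099 / -71.691 = 0.6012

0.601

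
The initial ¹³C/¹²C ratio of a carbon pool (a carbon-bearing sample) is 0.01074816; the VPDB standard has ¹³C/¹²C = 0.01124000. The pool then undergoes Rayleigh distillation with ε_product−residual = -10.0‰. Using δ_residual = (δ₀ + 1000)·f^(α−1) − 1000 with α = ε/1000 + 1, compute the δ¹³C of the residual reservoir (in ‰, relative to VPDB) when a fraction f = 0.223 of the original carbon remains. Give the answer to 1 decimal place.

δ₀ = (0.01074816/0.01124000 − 1)×1000 = (0.956242 − 1)×1000 = -43.758‰
α − 1 = ε/1000 = -0.0100
f^(α−1) = 0.223^(-0.0100) = 1.015119
δ_res = (-43.758 + 1000) × 1.015119 − 1000 = 970.699 − 1000 = -29.30‰

-29.3‰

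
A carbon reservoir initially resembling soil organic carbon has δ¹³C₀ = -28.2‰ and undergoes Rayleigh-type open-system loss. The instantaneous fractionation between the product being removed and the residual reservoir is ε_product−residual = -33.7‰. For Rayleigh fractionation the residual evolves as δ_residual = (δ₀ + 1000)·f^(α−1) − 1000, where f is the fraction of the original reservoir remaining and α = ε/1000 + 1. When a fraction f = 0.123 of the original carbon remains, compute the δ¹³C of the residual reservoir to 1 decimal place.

Rayleigh residual: δ_res = (δ₀ + 1000)·f^(α−1) − 1000
α = ε/1000 + 1 = 0.96630, so α − 1 = -0.03370
f^(α−1) = 0.123^(-0.03370) = 1.073174
δ_res = (-28.2 + 1000) × 1.073174 − 1000 = 1042.911 − 1000 = 42.91‰

42.9‰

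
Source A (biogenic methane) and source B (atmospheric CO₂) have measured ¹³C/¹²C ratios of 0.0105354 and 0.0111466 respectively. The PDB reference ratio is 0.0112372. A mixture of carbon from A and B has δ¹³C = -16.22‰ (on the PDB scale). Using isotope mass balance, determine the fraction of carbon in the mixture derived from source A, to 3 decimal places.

δ_A = (0.0105354/0.0112372 − 1)×1000 = (0.937547 − 1)×1000 = -62.453‰
δ_B = (0.0111466/0.0112372 − 1)×1000 = (0.991937 − 1)×1000 = -8.063‰
f_A = (δ_mix − δ_B)/(δ_A − δ_B) = (-16.22 − (-8.063))/(-62.453 − (-8.063))
f_A = -8.157 / -54.391 = 0.1500

0.150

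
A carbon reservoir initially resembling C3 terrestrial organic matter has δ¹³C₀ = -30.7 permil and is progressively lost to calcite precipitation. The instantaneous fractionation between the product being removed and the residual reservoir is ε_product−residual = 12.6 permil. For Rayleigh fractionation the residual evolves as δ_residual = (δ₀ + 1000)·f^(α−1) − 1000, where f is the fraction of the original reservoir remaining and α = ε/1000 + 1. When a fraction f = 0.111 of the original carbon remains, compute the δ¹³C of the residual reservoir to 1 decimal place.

Rayleigh residual: δ_res = (δ₀ + 1000)·f^(α−1) − 1000
α = ε/1000 + 1 = 1.01260, so α − 1 = 0.01260
f^(α−1) = 0.111^(0.01260) = 0.972682
δ_res = (-30.7 + 1000) × 0.972682 − 1000 = 942.821 − 1000 = -57.18 permil

-57.2 permil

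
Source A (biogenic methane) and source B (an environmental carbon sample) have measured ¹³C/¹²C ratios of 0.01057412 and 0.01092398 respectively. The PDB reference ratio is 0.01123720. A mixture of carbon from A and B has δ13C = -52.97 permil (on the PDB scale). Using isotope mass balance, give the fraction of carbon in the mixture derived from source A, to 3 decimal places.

δ_A = (0.01057412/0.01123720 − 1)×1000 = (0.940992 − 1)×1000 = -59.008 permil
δ_B = (0.01092398/0.01123720 − 1)×1000 = (0.972127 − 1)×1000 = -27.873 permil
f_A = (δ_mix − δ_B)/(δ_A − δ_B) = (-52.97 − (-27.873))/(-59.008 − (-27.873))
f_A = -25.097 / -31.134 = 0.8061

0.806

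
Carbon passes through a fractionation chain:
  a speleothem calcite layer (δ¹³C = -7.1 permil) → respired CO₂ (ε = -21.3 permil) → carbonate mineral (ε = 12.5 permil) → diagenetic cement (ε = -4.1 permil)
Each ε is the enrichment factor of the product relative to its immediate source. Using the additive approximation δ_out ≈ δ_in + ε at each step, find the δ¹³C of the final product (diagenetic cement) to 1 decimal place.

step 1: δ ≈ -7.1 + (-21.3) = -28.4 permil
step 2: δ ≈ -28.4 + (12.5) = -15.9 permil
step 3: δ ≈ -15.9 + (-4.1) = -20.0 permil

-20.0 permil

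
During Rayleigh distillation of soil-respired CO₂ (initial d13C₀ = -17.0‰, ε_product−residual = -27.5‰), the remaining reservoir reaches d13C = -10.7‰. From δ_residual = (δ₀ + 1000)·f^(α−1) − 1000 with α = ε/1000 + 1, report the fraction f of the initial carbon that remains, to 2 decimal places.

0.79

α − 1 = ε/1000 = -0.0275
(δ_res + 1000)/(δ₀ + 1000) = (-10.7 + 1000)/(-17.0 + 1000) = 989.3/983.0 = 1.006409
f = 1.006409^(1/-0.0275) = exp(ln(1.006409)/-0.0275) = exp(0.00639/-0.0275)
f = exp(-0.2323) = 0.7927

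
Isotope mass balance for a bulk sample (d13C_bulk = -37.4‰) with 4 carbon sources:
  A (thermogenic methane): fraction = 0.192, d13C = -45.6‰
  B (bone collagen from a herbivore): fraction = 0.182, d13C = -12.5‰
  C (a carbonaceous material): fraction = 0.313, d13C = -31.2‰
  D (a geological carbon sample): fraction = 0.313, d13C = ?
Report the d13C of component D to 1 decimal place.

-53.0‰

Isotope mass balance: δ_bulk = Σ fᵢ·δᵢ.
-37.4 = 0.192×(-45.6) + 0.182×(-12.5) + 0.313×(-31.2) + 0.313×δ_D
0.313·δ_D = -37.4 − (-20.796) = -16.604
δ_D = -16.604 / 0.313 = -53.05‰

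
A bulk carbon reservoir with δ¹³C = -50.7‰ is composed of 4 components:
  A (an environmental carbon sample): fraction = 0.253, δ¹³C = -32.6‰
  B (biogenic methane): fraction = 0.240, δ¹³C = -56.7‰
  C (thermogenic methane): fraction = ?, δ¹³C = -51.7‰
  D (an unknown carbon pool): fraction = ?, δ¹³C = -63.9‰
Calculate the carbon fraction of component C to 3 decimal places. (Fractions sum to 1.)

Let f_C and f_D be the unknown fractions; fractions sum to 1 so f_C + f_D = 0.507.
Mass balance: Σ fᵢ·δᵢ = δ_bulk ⇒ f_C·(-51.7) + f_D·(-63.9) = -50.7 − (-21.856) = -28.844
Substitute f_D = 0.507 − f_C:
f_C·(-51.7 − -63.9) = -28.844 − 0.507×(-63.9) = 3.553
f_C = 3.553 / 12.2 = 0.2912

0.291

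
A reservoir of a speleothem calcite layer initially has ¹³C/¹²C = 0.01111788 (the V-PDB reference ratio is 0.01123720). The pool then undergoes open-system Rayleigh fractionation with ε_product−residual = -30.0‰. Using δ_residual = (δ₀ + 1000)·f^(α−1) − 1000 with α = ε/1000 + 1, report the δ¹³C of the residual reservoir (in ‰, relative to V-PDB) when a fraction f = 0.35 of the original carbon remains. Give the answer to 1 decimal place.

21.0‰

δ₀ = (0.01111788/0.01123720 − 1)×1000 = (0.989382 − 1)×1000 = -10.618‰
α − 1 = ε/1000 = -0.0300
f^(α−1) = 0.35^(-0.0300) = 1.031996
δ_res = (-10.618 + 1000) × 1.031996 − 1000 = 1021.038 − 1000 = 21.04‰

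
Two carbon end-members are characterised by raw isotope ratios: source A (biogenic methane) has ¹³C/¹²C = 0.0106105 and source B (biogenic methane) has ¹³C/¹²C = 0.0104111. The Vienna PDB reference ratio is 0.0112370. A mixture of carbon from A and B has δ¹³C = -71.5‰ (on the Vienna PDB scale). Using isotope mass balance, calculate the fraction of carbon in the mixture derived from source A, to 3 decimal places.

0.113

δ_A = (0.0106105/0.0112370 − 1)×1000 = (0.944247 − 1)×1000 = -55.753‰
δ_B = (0.0104111/0.0112370 − 1)×1000 = (0.926502 − 1)×1000 = -73.498‰
f_A = (δ_mix − δ_B)/(δ_A − δ_B) = (-71.5 − (-73.498))/(-55.753 − (-73.498))
f_A = 1.998 / 17.745 = 0.1126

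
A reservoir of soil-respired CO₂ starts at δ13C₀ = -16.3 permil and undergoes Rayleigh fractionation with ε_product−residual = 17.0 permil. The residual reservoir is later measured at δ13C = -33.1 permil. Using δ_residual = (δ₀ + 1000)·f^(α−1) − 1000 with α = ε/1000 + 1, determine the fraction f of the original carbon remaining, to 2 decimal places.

0.36

α − 1 = ε/1000 = 0.0170
(δ_res + 1000)/(δ₀ + 1000) = (-33.1 + 1000)/(-16.3 + 1000) = 966.9/983.7 = 0.982922
f = 0.982922^(1/0.0170) = exp(ln(0.982922)/0.0170) = exp(-0.01723/0.0170)
f = exp(-1.0133) = 0.3630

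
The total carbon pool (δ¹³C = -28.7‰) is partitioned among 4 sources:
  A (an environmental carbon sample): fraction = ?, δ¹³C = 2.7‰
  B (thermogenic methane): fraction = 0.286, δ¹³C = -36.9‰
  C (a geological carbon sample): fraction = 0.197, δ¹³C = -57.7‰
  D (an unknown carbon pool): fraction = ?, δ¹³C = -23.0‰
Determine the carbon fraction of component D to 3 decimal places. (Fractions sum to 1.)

0.318

Let f_D and f_A be the unknown fractions; fractions sum to 1 so f_D + f_A = 0.517.
Mass balance: Σ fᵢ·δᵢ = δ_bulk ⇒ f_D·(-23.0) + f_A·(2.7) = -28.7 − (-21.920) = -6.780
Substitute f_A = 0.517 − f_D:
f_D·(-23.0 − 2.7) = -6.780 − 0.517×(2.7) = -8.176
f_D = -8.176 / -25.7 = 0.3181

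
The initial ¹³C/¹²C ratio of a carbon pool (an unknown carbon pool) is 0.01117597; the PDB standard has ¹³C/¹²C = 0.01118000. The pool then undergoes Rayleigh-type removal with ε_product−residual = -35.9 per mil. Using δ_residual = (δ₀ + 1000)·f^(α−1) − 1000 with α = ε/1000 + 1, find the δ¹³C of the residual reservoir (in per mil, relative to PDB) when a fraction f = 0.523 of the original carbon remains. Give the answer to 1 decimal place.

23.2 per mil

δ₀ = (0.01117597/0.01118000 − 1)×1000 = (0.999640 − 1)×1000 = -0.360 per mil
α − 1 = ε/1000 = -0.0359
f^(α−1) = 0.523^(-0.0359) = 1.023542
δ_res = (-0.360 + 1000) × 1.023542 − 1000 = 1023.173 − 1000 = 23.17 per mil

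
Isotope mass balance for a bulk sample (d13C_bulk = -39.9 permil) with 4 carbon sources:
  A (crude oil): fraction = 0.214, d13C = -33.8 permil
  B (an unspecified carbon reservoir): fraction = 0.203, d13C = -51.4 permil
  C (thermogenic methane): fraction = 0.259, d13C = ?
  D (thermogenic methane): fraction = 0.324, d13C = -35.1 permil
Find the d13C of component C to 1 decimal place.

-41.9 permil

Isotope mass balance: δ_bulk = Σ fᵢ·δᵢ.
-39.9 = 0.214×(-33.8) + 0.203×(-51.4) + 0.259×δ_C + 0.324×(-35.1)
0.259·δ_C = -39.9 − (-29.040) = -10.860
δ_C = -10.860 / 0.259 = -41.93 permil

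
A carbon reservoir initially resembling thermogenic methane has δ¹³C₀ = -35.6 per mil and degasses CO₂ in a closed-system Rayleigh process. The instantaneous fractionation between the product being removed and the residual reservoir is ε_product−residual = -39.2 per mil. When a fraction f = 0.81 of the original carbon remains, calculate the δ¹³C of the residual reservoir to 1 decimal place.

Rayleigh residual: δ_res = (δ₀ + 1000)·f^(α−1) − 1000
α = ε/1000 + 1 = 0.96080, so α − 1 = -0.03920
f^(α−1) = 0.81^(-0.03920) = 1.008294
δ_res = (-35.6 + 1000) × 1.008294 − 1000 = 972.399 − 1000 = -27.60 per mil

-27.6 per mil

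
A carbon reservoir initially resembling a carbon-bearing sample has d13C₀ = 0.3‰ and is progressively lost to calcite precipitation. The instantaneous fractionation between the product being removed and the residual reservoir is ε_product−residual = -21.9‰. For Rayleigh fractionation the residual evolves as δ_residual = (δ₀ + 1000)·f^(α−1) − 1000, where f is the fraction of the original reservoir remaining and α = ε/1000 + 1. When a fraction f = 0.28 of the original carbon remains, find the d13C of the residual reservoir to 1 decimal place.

28.6‰

Rayleigh residual: δ_res = (δ₀ + 1000)·f^(α−1) − 1000
α = ε/1000 + 1 = 0.97810, so α − 1 = -0.02190
f^(α−1) = 0.28^(-0.02190) = 1.028270
δ_res = (0.3 + 1000) × 1.028270 − 1000 = 1028.579 − 1000 = 28.58‰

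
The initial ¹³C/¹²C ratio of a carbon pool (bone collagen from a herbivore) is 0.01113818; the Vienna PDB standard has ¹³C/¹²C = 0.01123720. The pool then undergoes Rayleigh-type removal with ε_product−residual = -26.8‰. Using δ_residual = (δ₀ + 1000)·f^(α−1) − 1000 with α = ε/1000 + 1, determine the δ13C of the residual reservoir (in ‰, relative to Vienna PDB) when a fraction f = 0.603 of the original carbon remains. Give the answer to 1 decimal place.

4.7‰

δ₀ = (0.01113818/0.01123720 − 1)×1000 = (0.991188 − 1)×1000 = -8.812‰
α − 1 = ε/1000 = -0.0268
f^(α−1) = 0.603^(-0.0268) = 1.013649
δ_res = (-8.812 + 1000) × 1.013649 − 1000 = 1004.717 − 1000 = 4.72‰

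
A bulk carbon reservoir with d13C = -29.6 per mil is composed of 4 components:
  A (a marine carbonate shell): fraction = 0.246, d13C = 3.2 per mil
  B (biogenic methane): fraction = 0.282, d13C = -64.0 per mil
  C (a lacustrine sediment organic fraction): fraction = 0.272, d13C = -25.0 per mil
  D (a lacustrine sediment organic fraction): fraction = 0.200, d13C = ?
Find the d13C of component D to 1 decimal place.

-27.7 per mil

Isotope mass balance: δ_bulk = Σ fᵢ·δᵢ.
-29.6 = 0.246×(3.2) + 0.282×(-64.0) + 0.272×(-25.0) + 0.200×δ_D
0.200·δ_D = -29.6 − (-24.061) = -5.539
δ_D = -5.539 / 0.200 = -27.70 per mil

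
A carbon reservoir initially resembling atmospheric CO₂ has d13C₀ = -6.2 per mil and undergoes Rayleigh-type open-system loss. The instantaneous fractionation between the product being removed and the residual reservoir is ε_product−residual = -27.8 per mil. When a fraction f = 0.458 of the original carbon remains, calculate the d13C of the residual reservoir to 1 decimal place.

Rayleigh residual: δ_res = (δ₀ + 1000)·f^(α−1) − 1000
α = ε/1000 + 1 = 0.97220, so α − 1 = -0.02780
f^(α−1) = 0.458^(-0.02780) = 1.021946
δ_res = (-6.2 + 1000) × 1.021946 − 1000 = 1015.610 − 1000 = 15.61 per mil

15.6 per mil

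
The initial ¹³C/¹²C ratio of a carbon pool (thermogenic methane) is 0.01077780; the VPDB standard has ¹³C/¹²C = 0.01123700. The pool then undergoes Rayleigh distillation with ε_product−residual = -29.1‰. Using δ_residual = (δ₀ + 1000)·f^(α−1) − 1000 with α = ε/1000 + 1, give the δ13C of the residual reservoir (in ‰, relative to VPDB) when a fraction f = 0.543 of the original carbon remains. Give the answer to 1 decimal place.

δ₀ = (0.01077780/0.01123700 − 1)×1000 = (0.959135 − 1)×1000 = -40.865‰
α − 1 = ε/1000 = -0.0291
f^(α−1) = 0.543^(-0.0291) = 1.017929
δ_res = (-40.865 + 1000) × 1.017929 − 1000 = 976.331 − 1000 = -23.67‰

-23.7‰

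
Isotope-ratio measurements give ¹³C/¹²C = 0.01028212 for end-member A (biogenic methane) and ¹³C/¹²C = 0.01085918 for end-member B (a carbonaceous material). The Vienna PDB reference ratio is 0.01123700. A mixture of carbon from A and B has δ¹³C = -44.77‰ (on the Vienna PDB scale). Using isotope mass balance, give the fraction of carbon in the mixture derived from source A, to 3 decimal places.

δ_A = (0.01028212/0.01123700 − 1)×1000 = (0.915024 − 1)×1000 = -84.976‰
δ_B = (0.01085918/0.01123700 − 1)×1000 = (0.966377 − 1)×1000 = -33.623‰
f_A = (δ_mix − δ_B)/(δ_A − δ_B) = (-44.77 − (-33.623))/(-84.976 − (-33.623))
f_A = -11.147 / -51.354 = 0.2171

0.217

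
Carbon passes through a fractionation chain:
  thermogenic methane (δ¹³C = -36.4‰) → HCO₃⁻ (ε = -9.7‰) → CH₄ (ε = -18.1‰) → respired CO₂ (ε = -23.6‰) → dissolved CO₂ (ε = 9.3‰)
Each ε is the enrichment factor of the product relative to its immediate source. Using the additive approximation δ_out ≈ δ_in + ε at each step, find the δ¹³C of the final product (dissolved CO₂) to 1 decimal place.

step 1: δ ≈ -36.4 + (-9.7) = -46.1‰
step 2: δ ≈ -46.1 + (-18.1) = -64.2‰
step 3: δ ≈ -64.2 + (-23.6) = -87.8‰
step 4: δ ≈ -87.8 + (9.3) = -78.5‰

-78.5‰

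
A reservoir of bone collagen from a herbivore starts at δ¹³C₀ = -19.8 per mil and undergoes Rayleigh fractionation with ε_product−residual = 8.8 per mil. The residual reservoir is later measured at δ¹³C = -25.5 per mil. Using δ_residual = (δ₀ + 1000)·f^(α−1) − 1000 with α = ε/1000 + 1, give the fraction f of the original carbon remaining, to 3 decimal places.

0.515

α − 1 = ε/1000 = 0.0088
(δ_res + 1000)/(δ₀ + 1000) = (-25.5 + 1000)/(-19.8 + 1000) = 974.5/980.2 = 0.994185
f = 0.994185^(1/0.0088) = exp(ln(0.994185)/0.0088) = exp(-0.00583/0.0088)
f = exp(-0.6627) = 0.5154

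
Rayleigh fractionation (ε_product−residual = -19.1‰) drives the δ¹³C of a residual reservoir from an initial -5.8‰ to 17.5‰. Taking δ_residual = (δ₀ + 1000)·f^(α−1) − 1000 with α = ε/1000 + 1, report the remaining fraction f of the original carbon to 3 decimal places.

α − 1 = ε/1000 = -0.0191
(δ_res + 1000)/(δ₀ + 1000) = (17.5 + 1000)/(-5.8 + 1000) = 1017.5/994.2 = 1.023436
f = 1.023436^(1/-0.0191) = exp(ln(1.023436)/-0.0191) = exp(0.02317/-0.0191)
f = exp(-1.2129) = 0.2973

0.297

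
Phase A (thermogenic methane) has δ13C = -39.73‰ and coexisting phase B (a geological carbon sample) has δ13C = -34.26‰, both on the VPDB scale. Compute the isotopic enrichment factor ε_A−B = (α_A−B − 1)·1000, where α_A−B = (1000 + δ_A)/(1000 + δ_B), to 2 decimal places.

-5.66‰

α_A−B = (1000 + -39.73) / (1000 + -34.26) = 960.27 / 965.74 = 0.994336
ε_A−B = (0.994336 − 1) × 1000 = -5.664‰
(The approximation ε ≈ δ_A − δ_B would give -5.47‰.)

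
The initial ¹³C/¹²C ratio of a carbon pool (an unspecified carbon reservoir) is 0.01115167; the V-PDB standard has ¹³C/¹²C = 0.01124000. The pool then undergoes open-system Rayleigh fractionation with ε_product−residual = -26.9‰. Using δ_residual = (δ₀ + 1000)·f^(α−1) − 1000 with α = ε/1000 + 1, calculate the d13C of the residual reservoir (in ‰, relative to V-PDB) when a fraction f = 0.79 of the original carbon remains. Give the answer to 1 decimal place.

δ₀ = (0.01115167/0.01124000 − 1)×1000 = (0.992141 − 1)×1000 = -7.859‰
α − 1 = ε/1000 = -0.0269
f^(α−1) = 0.79^(-0.0269) = 1.006361
δ_res = (-7.859 + 1000) × 1.006361 − 1000 = 998.453 − 1000 = -1.55‰

-1.5‰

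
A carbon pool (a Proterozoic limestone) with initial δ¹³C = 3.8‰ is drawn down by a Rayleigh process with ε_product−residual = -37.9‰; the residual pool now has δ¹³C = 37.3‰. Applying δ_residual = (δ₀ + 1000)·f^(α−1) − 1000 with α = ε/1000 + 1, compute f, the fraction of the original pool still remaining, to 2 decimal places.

0.42

α − 1 = ε/1000 = -0.0379
(δ_res + 1000)/(δ₀ + 1000) = (37.3 + 1000)/(3.8 + 1000) = 1037.3/1003.8 = 1.033373
f = 1.033373^(1/-0.0379) = exp(ln(1.033373)/-0.0379) = exp(0.03283/-0.0379)
f = exp(-0.8662) = 0.4206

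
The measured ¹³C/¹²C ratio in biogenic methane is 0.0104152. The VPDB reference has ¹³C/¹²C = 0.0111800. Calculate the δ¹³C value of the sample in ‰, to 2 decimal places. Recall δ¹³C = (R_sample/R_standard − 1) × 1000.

-68.41‰

δ¹³C = (R_sample / R_standard − 1) × 1000
R_sample / R_standard = 0.0104152 / 0.0111800 = 0.931592
δ¹³C = (0.931592 − 1) × 1000 = -68.408‰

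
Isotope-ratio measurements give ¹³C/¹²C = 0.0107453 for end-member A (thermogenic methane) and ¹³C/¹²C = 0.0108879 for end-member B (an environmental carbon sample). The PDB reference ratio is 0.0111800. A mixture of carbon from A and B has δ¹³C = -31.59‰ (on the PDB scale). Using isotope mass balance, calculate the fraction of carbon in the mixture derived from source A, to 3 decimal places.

δ_A = (0.0107453/0.0111800 − 1)×1000 = (0.961118 − 1)×1000 = -38.882‰
δ_B = (0.0108879/0.0111800 − 1)×1000 = (0.973873 − 1)×1000 = -26.127‰
f_A = (δ_mix − δ_B)/(δ_A − δ_B) = (-31.59 − (-26.127))/(-38.882 − (-26.127))
f_A = -5.463 / -12.755 = 0.4283

0.428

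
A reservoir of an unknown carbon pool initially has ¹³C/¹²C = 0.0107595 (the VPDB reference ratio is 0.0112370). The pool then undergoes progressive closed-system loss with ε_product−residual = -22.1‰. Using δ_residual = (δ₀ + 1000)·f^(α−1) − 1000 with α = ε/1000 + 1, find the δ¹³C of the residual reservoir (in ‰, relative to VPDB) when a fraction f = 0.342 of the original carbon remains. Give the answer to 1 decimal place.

δ₀ = (0.0107595/0.0112370 − 1)×1000 = (0.957506 − 1)×1000 = -42.494‰
α − 1 = ε/1000 = -0.0221
f^(α−1) = 0.342^(-0.0221) = 1.023995
δ_res = (-42.494 + 1000) × 1.023995 − 1000 = 980.482 − 1000 = -19.52‰

-19.5‰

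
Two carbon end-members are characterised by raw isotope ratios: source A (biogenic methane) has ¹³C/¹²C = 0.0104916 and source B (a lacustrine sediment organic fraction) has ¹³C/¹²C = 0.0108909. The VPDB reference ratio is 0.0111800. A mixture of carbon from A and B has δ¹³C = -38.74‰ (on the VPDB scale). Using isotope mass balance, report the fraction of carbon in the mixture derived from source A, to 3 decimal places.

δ_A = (0.0104916/0.0111800 − 1)×1000 = (0.938426 − 1)×1000 = -61.574‰
δ_B = (0.0108909/0.0111800 − 1)×1000 = (0.974141 − 1)×1000 = -25.859‰
f_A = (δ_mix − δ_B)/(δ_A − δ_B) = (-38.74 − (-25.859))/(-61.574 − (-25.859))
f_A = -12.881 / -35.716 = 0.3607

0.361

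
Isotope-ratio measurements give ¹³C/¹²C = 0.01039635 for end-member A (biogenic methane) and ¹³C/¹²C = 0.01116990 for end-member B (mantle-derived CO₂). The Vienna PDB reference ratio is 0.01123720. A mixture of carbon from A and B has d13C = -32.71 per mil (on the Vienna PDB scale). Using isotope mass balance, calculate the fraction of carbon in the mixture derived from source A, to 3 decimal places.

δ_A = (0.01039635/0.01123720 − 1)×1000 = (0.925173 − 1)×1000 = -74.827 per mil
δ_B = (0.01116990/0.01123720 − 1)×1000 = (0.994011 − 1)×1000 = -5.989 per mil
f_A = (δ_mix − δ_B)/(δ_A − δ_B) = (-32.71 − (-5.989))/(-74.827 − (-5.989))
f_A = -26.721 / -68.838 = 0.3882

0.388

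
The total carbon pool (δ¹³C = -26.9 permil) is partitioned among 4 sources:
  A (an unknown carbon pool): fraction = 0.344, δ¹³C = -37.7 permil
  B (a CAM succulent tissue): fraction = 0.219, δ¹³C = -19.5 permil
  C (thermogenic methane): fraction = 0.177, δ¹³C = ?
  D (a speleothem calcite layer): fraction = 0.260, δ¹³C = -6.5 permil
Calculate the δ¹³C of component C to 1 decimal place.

-45.0 permil

Isotope mass balance: δ_bulk = Σ fᵢ·δᵢ.
-26.9 = 0.344×(-37.7) + 0.219×(-19.5) + 0.177×δ_C + 0.260×(-6.5)
0.177·δ_C = -26.9 − (-18.929) = -7.971
δ_C = -7.971 / 0.177 = -45.03 permil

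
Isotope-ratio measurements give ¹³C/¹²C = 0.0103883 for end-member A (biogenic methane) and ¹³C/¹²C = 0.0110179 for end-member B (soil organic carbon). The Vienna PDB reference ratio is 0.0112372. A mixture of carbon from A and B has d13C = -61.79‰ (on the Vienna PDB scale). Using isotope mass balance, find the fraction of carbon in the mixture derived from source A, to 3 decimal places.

δ_A = (0.0103883/0.0112372 − 1)×1000 = (0.924456 − 1)×1000 = -75.544‰
δ_B = (0.0110179/0.0112372 − 1)×1000 = (0.980484 − 1)×1000 = -19.516‰
f_A = (δ_mix − δ_B)/(δ_A − δ_B) = (-61.79 − (-19.516))/(-75.544 − (-19.516))
f_A = -42.274 / -56.028 = 0.7545

0.755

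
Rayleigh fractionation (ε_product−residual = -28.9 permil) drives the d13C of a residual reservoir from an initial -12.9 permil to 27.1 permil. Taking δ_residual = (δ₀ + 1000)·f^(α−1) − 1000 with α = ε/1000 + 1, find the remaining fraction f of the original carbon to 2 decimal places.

0.25

α − 1 = ε/1000 = -0.0289
(δ_res + 1000)/(δ₀ + 1000) = (27.1 + 1000)/(-12.9 + 1000) = 1027.1/987.1 = 1.040523
f = 1.040523^(1/-0.0289) = exp(ln(1.040523)/-0.0289) = exp(0.03972/-0.0289)
f = exp(-1.3745) = 0.2530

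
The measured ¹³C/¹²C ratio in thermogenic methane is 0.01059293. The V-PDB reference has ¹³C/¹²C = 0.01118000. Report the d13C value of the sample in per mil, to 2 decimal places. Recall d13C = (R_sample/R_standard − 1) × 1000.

-52.51 per mil

d13C = (R_sample / R_standard − 1) × 1000
R_sample / R_standard = 0.01059293 / 0.01118000 = 0.947489
d13C = (0.947489 − 1) × 1000 = -52.511 per mil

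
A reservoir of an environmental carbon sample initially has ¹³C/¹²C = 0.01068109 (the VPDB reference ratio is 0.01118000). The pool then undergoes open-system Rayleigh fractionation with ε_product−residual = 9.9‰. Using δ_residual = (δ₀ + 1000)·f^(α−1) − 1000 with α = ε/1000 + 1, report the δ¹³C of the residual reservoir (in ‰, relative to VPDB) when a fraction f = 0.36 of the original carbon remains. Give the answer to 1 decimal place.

-54.2‰

δ₀ = (0.01068109/0.01118000 − 1)×1000 = (0.955375 − 1)×1000 = -44.625‰
α − 1 = ε/1000 = 0.0099
f^(α−1) = 0.36^(0.0099) = 0.989937
δ_res = (-44.625 + 1000) × 0.989937 − 1000 = 945.760 − 1000 = -54.24‰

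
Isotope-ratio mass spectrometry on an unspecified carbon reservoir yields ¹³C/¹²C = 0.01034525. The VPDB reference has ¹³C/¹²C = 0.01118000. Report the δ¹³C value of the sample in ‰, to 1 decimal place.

δ¹³C = (R_sample / R_standard − 1) × 1000
R_sample / R_standard = 0.01034525 / 0.01118000 = 0.925335
δ¹³C = (0.925335 − 1) × 1000 = -74.66‰

-74.7‰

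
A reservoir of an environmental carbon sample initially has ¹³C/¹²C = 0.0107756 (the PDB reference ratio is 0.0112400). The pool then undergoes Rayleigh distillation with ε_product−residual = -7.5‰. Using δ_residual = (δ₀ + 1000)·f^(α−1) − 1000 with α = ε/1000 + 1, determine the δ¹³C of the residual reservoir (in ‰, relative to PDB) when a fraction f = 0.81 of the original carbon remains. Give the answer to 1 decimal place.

δ₀ = (0.0107756/0.0112400 − 1)×1000 = (0.958683 − 1)×1000 = -41.317‰
α − 1 = ε/1000 = -0.0075
f^(α−1) = 0.81^(-0.0075) = 1.001582
δ_res = (-41.317 + 1000) × 1.001582 − 1000 = 960.200 − 1000 = -39.80‰

-39.8‰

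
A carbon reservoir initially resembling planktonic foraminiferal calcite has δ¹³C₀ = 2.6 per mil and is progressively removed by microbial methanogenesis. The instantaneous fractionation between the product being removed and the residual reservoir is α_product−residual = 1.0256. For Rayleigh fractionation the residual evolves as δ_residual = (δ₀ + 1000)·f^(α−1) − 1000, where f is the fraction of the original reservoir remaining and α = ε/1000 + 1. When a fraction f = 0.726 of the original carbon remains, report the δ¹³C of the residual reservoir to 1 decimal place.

Rayleigh residual: δ_res = (δ₀ + 1000)·f^(α−1) − 1000
α − 1 = 0.02560
f^(α−1) = 0.726^(0.02560) = 0.991836
δ_res = (2.6 + 1000) × 0.991836 − 1000 = 994.415 − 1000 = -5.58 per mil

-5.6 per mil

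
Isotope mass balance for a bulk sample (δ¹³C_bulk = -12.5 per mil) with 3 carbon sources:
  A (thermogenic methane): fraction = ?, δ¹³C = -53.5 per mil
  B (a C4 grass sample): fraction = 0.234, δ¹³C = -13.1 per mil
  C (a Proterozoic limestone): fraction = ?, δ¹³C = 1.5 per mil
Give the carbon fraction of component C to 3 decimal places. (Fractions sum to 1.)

Let f_C and f_A be the unknown fractions; fractions sum to 1 so f_C + f_A = 0.766.
Mass balance: Σ fᵢ·δᵢ = δ_bulk ⇒ f_C·(1.5) + f_A·(-53.5) = -12.5 − (-3.065) = -9.435
Substitute f_A = 0.766 − f_C:
f_C·(1.5 − -53.5) = -9.435 − 0.766×(-53.5) = 31.546
f_C = 31.546 / 55.0 = 0.5736

0.574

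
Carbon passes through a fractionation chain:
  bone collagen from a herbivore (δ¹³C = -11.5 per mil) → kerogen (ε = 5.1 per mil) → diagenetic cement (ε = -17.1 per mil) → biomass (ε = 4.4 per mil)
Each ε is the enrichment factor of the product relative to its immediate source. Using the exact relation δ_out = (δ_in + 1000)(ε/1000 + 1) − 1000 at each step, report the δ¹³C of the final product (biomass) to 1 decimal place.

-19.2 per mil

step 1: δ = (-11.50 + 1000)·(5.1/1000 + 1) − 1000 = -6.46 per mil
step 2: δ = (-6.46 + 1000)·(-17.1/1000 + 1) − 1000 = -23.45 per mil
step 3: δ = (-23.45 + 1000)·(4.4/1000 + 1) − 1000 = -19.15 per mil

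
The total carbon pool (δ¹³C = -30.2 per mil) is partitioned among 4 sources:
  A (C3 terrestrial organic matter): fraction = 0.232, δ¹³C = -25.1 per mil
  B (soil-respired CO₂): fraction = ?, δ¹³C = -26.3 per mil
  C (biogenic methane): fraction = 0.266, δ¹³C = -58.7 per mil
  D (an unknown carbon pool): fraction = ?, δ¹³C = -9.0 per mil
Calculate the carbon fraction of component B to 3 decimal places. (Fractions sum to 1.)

Let f_B and f_D be the unknown fractions; fractions sum to 1 so f_B + f_D = 0.502.
Mass balance: Σ fᵢ·δᵢ = δ_bulk ⇒ f_B·(-26.3) + f_D·(-9.0) = -30.2 − (-21.437) = -8.763
Substitute f_D = 0.502 − f_B:
f_B·(-26.3 − -9.0) = -8.763 − 0.502×(-9.0) = -4.245
f_B = -4.245 / -17.3 = 0.2454

0.245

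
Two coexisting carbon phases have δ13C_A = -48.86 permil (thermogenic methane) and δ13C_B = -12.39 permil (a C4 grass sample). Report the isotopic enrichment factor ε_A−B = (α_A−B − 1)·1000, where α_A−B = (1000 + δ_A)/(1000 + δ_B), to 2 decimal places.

α_A−B = (1000 + -48.86) / (1000 + -12.39) = 951.14 / 987.61 = 0.963072
ε_A−B = (0.963072 − 1) × 1000 = -36.928 permil
(The approximation ε ≈ δ_A − δ_B would give -36.47 permil.)

-36.93 permil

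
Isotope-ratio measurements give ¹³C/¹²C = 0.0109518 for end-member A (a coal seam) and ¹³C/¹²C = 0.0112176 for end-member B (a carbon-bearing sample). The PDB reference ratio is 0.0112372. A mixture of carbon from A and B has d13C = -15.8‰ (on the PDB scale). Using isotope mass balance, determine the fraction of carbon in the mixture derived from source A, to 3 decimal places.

δ_A = (0.0109518/0.0112372 − 1)×1000 = (0.974602 − 1)×1000 = -25.398‰
δ_B = (0.0112176/0.0112372 − 1)×1000 = (0.998256 − 1)×1000 = -1.744‰
f_A = (δ_mix − δ_B)/(δ_A − δ_B) = (-15.8 − (-1.744))/(-25.398 − (-1.744))
f_A = -14.056 / -23.654 = 0.5942

0.594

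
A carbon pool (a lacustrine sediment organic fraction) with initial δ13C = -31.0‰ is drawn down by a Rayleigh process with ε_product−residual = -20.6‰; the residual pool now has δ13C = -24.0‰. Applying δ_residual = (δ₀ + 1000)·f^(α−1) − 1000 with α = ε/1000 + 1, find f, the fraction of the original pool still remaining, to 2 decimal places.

α − 1 = ε/1000 = -0.0206
(δ_res + 1000)/(δ₀ + 1000) = (-24.0 + 1000)/(-31.0 + 1000) = 976.0/969.0 = 1.007224
f = 1.007224^(1/-0.0206) = exp(ln(1.007224)/-0.0206) = exp(0.00720/-0.0206)
f = exp(-0.3494) = 0.7051

0.71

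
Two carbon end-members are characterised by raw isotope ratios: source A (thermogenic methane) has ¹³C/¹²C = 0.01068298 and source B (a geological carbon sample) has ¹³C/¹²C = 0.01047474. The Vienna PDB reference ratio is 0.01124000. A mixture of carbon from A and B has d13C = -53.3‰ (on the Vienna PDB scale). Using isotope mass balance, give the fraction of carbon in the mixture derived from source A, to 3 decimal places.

δ_A = (0.01068298/0.01124000 − 1)×1000 = (0.950443 − 1)×1000 = -49.557‰
δ_B = (0.01047474/0.01124000 − 1)×1000 = (0.931916 − 1)×1000 = -68.084‰
f_A = (δ_mix − δ_B)/(δ_A − δ_B) = (-53.3 − (-68.084))/(-49.557 − (-68.084))
f_A = 14.784 / 18.527 = 0.7980

0.798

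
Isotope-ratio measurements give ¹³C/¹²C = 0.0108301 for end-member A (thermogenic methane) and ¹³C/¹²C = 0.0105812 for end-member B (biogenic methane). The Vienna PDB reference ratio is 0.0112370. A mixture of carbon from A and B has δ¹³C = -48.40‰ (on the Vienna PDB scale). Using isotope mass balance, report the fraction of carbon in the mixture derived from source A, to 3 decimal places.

δ_A = (0.0108301/0.0112370 − 1)×1000 = (0.963789 − 1)×1000 = -36.211‰
δ_B = (0.0105812/0.0112370 − 1)×1000 = (0.941639 − 1)×1000 = -58.361‰
f_A = (δ_mix − δ_B)/(δ_A − δ_B) = (-48.40 − (-58.361))/(-36.211 − (-58.361))
f_A = 9.961 / 22.150 = 0.4497

0.450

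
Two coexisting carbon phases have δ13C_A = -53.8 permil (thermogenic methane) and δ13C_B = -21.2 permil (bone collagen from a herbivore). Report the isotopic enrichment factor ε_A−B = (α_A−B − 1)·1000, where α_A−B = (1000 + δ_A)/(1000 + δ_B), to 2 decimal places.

α_A−B = (1000 + -53.8) / (1000 + -21.2) = 946.2 / 978.8 = 0.966694
ε_A−B = (0.966694 − 1) × 1000 = -33.306 permil
(The approximation ε ≈ δ_A − δ_B would give -32.6 permil.)

-33.31 permil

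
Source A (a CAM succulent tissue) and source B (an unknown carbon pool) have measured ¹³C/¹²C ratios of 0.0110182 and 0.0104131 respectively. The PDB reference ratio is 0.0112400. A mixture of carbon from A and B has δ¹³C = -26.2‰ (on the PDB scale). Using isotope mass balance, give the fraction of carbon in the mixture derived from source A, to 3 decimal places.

δ_A = (0.0110182/0.0112400 − 1)×1000 = (0.980267 − 1)×1000 = -19.733‰
δ_B = (0.0104131/0.0112400 − 1)×1000 = (0.926432 − 1)×1000 = -73.568‰
f_A = (δ_mix − δ_B)/(δ_A − δ_B) = (-26.2 − (-73.568))/(-19.733 − (-73.568))
f_A = 47.368 / 53.835 = 0.8799

0.880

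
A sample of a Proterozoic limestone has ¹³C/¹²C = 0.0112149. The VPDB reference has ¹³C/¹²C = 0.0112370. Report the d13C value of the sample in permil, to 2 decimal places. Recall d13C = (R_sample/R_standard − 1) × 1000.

d13C = (R_sample / R_standard − 1) × 1000
R_sample / R_standard = 0.0112149 / 0.0112370 = 0.998033
d13C = (0.998033 − 1) × 1000 = -1.967 permil

-1.97 permil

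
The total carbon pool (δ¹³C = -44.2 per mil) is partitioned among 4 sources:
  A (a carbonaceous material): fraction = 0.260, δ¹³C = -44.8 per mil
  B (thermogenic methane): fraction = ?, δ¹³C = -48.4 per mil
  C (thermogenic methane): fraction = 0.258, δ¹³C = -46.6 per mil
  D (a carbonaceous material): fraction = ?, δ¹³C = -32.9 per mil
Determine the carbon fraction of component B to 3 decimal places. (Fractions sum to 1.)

0.301

Let f_B and f_D be the unknown fractions; fractions sum to 1 so f_B + f_D = 0.482.
Mass balance: Σ fᵢ·δᵢ = δ_bulk ⇒ f_B·(-48.4) + f_D·(-32.9) = -44.2 − (-23.671) = -20.529
Substitute f_D = 0.482 − f_B:
f_B·(-48.4 − -32.9) = -20.529 − 0.482×(-32.9) = -4.671
f_B = -4.671 / -15.5 = 0.3014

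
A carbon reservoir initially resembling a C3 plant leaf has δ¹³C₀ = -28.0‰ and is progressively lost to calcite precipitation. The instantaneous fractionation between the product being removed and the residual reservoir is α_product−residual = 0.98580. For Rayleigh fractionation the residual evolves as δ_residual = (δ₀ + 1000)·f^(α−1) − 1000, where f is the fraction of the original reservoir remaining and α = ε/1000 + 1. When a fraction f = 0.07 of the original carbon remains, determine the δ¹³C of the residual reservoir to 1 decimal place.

9.4‰

Rayleigh residual: δ_res = (δ₀ + 1000)·f^(α−1) − 1000
α − 1 = -0.01420
f^(α−1) = 0.07^(-0.01420) = 1.038484
δ_res = (-28.0 + 1000) × 1.038484 − 1000 = 1009.406 − 1000 = 9.41‰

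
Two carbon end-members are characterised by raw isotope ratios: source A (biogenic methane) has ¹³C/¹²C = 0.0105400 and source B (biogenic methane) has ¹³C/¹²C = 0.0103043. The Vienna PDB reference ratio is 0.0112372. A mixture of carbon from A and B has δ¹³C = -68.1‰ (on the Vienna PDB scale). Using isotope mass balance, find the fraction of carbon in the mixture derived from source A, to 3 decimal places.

δ_A = (0.0105400/0.0112372 − 1)×1000 = (0.937956 − 1)×1000 = -62.044‰
δ_B = (0.0103043/0.0112372 − 1)×1000 = (0.916981 − 1)×1000 = -83.019‰
f_A = (δ_mix − δ_B)/(δ_A − δ_B) = (-68.1 − (-83.019))/(-62.044 − (-83.019))
f_A = 14.919 / 20.975 = 0.7113

0.711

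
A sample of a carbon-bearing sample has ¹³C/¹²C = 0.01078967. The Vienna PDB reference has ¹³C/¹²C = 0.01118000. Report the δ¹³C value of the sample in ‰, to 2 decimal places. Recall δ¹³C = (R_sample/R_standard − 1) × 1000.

δ¹³C = (R_sample / R_standard − 1) × 1000
R_sample / R_standard = 0.01078967 / 0.01118000 = 0.965087
δ¹³C = (0.965087 − 1) × 1000 = -34.913‰

-34.91‰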